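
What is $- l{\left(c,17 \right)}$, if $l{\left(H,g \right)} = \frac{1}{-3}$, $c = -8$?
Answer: $\frac{1}{3} \approx 0.33333$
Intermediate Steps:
$l{\left(H,g \right)} = - \frac{1}{3}$
$- l{\left(c,17 \right)} = \left(-1\right) \left(- \frac{1}{3}\right) = \frac{1}{3}$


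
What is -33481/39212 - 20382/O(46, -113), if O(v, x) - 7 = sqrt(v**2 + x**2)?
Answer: 1274452193/145437308 - 10191*sqrt(14885)/7418 ≈ -158.85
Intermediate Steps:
O(v, x) = 7 + sqrt(v**2 + x**2)
-33481/39212 - 20382/O(46, -113) = -33481/39212 - 20382/(7 + sqrt(46**2 + (-113)**2)) = -33481*1/39212 - 20382/(7 + sqrt(2116 + 12769)) = -33481/39212 - 20382/(7 + sqrt(14885))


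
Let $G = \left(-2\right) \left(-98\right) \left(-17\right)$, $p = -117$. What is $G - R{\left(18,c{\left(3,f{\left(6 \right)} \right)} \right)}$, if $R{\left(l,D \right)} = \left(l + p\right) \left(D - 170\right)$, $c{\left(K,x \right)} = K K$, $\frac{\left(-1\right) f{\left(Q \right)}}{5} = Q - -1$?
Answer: $-19271$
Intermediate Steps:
$f{\left(Q \right)} = -5 - 5 Q$ ($f{\left(Q \right)} = - 5 \left(Q - -1\right) = - 5 \left(Q + 1\right) = - 5 \left(1 + Q\right) = -5 - 5 Q$)
$c{\left(K,x \right)} = K^{2}$
$R{\left(l,D \right)} = \left(-170 + D\right) \left(-117 + l\right)$ ($R{\left(l,D \right)} = \left(l - 117\right) \left(D - 170\right) = \left(-117 + l\right) \left(-170 + D\right) = \left(-170 + D\right) \left(-117 + l\right)$)
$G = -3332$ ($G = 196 \left(-17\right) = -3332$)
$G - R{\left(18,c{\left(3,f{\left(6 \right)} \right)} \right)} = -3332 - \left(19890 - 3060 - 117 \cdot 3^{2} + 3^{2} \cdot 18\right) = -3332 - \left(19890 - 3060 - 1053 + 9 \cdot 18\right) = -3332 - \left(19890 - 3060 - 1053 + 162\right) = -3332 - 15939 = -19271$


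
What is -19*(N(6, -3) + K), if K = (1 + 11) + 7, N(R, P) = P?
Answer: -304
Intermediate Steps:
K = 19 (K = 12 + 7 = 19)
-19*(N(6, -3) + K) = -19*(-3 + 19) = -19*16 = -304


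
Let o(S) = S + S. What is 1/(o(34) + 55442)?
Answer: 1/55510 ≈ 1.8015e-5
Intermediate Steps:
o(S) = 2*S
1/(o(34) + 55442) = 1/(2*34 + 55442) = 1/(68 + 55442) = 1/55510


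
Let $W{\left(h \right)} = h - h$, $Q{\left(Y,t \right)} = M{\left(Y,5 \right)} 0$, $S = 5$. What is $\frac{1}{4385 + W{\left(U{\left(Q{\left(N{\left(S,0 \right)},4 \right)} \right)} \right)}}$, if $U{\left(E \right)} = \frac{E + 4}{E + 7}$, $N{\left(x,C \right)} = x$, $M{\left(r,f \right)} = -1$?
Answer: $\frac{1}{4385} \approx 0.00022805$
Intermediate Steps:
$Q{\left(Y,t \right)} = 0$ ($Q{\left(Y,t \right)} = \left(-1\right) 0 = 0$)
$U{\left(E \right)} = \frac{4 + E}{7 + E}$
$W{\left(h \right)} = 0$
$\frac{1}{4385 + W{\left(U{\left(Q{\left(N{\left(S,0 \right)},4 \right)} \right)} \right)}} = \frac{1}{4385 + 0} = \frac{1}{4385}$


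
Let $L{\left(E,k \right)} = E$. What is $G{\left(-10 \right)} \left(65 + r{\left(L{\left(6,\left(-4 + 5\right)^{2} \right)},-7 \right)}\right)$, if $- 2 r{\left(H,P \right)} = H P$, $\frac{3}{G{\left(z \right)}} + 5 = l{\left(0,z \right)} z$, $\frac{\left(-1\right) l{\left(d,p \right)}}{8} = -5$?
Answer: $- \frac{86}{135} \approx -0.63704$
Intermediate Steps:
$l{\left(d,p \right)} = 40$ ($l{\left(d,p \right)} = \left(-8\right) \left(-5\right) = 40$)
$G{\left(z \right)} = \frac{3}{-5 + 40 z}$
$r{\left(H,P \right)} = - \frac{H P}{2}$
$G{\left(-10 \right)} \left(65 + r{\left(L{\left(6,\left(-4 + 5\right)^{2} \right)},-7 \right)}\right) = \frac{3}{5 \left(-1 + 8 \left(-10\right)\right)} \left(65 - 3 \left(-7\right)\right) = \frac{3}{5 \left(-1 - 80\right)} \left(65 + 21\right) = \frac{3}{5 \left(-81\right)} 86 = \frac{3}{5} \left(- \frac{1}{81}\right) 86 = \left(- \frac{1}{135}\right) 86 = - \frac{86}{135}$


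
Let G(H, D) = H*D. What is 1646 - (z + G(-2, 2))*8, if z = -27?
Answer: 1894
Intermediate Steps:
G(H, D) = D*H
1646 - (z + G(-2, 2))*8 = 1646 - (-27 + 2*(-2))*8 = 1646 - (-27 - 4)*8 = 1646 - (-31)*8 = 1646 - 1*(-248) = 1646 + 248 = 1894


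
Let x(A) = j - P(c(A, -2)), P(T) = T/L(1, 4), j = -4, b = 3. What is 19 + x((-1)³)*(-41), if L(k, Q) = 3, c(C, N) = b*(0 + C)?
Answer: 142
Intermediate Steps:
c(C, N) = 3*C (c(C, N) = 3*(0 + C) = 3*C)
P(T) = T/3
x(A) = -4 - A (x(A) = -4 - 3*A/3 = -4 - A)
19 + x((-1)³)*(-41) = 19 + (-4 - 1*(-1)³)*(-41) = 19 + (-4 - 1*(-1))*(-41) = 19 + (-4 + 1)*(-41) = 19 - 3*(-41) = 19 + 123 = 142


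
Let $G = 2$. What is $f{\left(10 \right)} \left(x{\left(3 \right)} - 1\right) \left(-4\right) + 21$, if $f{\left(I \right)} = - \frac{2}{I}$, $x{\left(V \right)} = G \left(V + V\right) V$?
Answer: $49$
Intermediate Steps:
$x{\left(V \right)} = 4 V^{2}$ ($x{\left(V \right)} = 2 \left(V + V\right) V = 2 \cdot 2 V V = 4 V V = 4 V^{2}$)
$f{\left(10 \right)} \left(x{\left(3 \right)} - 1\right) \left(-4\right) + 21 = - \frac{2}{10} \left(4 \cdot 3^{2} - 1\right) \left(-4\right) + 21 = \left(-2\right) \frac{1}{10} \left(4 \cdot 9 - 1\right) \left(-4\right) + 21 = - \frac{\left(36 - 1\right) \left(-4\right)}{5} + 21 = - \frac{35 \left(-4\right)}{5} + 21 = \left(- \frac{1}{5}\right) \left(-140\right) + 21 = 28 + 21 = 49$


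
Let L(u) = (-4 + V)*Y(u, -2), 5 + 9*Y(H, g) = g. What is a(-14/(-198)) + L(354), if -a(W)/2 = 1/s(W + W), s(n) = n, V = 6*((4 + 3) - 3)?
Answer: -1871/63 ≈ -29.698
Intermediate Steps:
Y(H, g) = -5/9 + g/9
V = 24 (V = 6*(7 - 3) = 6*4 = 24)
L(u) = -140/9 (L(u) = (-4 + 24)*(-5/9 + (⅑)*(-2)) = 20*(-5/9 - 2/9) = 20*(-7/9) = -140/9)
a(W) = -1/W (a(W) = -2/(W + W) = -2*1/(2*W) = -1/W)
a(-14/(-198)) + L(354) = -1/((-14/(-198))) - 140/9 = -1/((-14*(-1/198))) - 140/9 = -1/7/99 - 140/9 = -1*99/7 - 140/9 = -99/7 - 140/9 = -1871/63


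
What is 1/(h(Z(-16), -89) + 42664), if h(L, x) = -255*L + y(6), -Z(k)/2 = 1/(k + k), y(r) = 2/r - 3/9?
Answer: 16/682369 ≈ 2.3448e-5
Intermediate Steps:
y(r) = -⅓ + 2/r (y(r) = 2/r - 3*⅑ = 2/r - ⅓ = -⅓ + 2/r)
Z(k) = -1/k (Z(k) = -2/(k + k) = -2*1/(2*k) = -1/k)
h(L, x) = -255*L (h(L, x) = -255*L + (⅓)*(6 - 1*6)/6 = -255*L + (⅓)*(⅙)*(6 - 6) = -255*L + (⅓)*(⅙)*0 = -255*L + 0 = -255*L)
1/(h(Z(-16), -89) + 42664) = 1/(-(-255)/(-16) + 42664) = 1/(-(-255)*(-1)/16 + 42664) = 1/(-255*1/16 + 42664) = 1/(-255/16 + 42664) = 1/(682369/16) = 16/682369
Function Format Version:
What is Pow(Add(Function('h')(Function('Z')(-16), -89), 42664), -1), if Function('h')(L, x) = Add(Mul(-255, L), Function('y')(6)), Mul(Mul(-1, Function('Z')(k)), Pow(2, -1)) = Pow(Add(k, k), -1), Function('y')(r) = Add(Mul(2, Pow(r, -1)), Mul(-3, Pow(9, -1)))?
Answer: Rational(16, 682369) ≈ 2.3448e-5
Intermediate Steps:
Function('y')(r) = Add(Rational(-1, 3), Mul(2, Pow(r, -1))) (Function('y')(r) = Add(Mul(2, Pow(r, -1)), Mul(-3, Rational(1, 9))) = Add(Mul(2, Pow(r, -1)), Rational(-1, 3)) = Add(Rational(-1, 3), Mul(2, Pow(r, -1))))
Function('Z')(k) = Mul(-1, Pow(k, -1)) (Function('Z')(k) = Mul(-2, Pow(Add(k, k), -1)) = Mul(-2, Pow(Mul(2, k), -1)) = Mul(-2, Mul(Rational(1, 2), Pow(k, -1))) = Mul(-1, Pow(k, -1)))
Function('h')(L, x) = Mul(-255, L) (Function('h')(L, x) = Add(Mul(-255, L), Mul(Rational(1, 3), Pow(6, -1), Add(6, Mul(-1, 6)))) = Add(Mul(-255, L), Mul(Rational(1, 3), Rational(1, 6), Add(6, -6))) = Add(Mul(-255, L), Mul(Rational(1, 3), Rational(1, 6), 0)) = Add(Mul(-255, L), 0) = Mul(-255, L))
Pow(Add(Function('h')(Function('Z')(-16), -89), 42664), -1) = Pow(Add(Mul(-255, Mul(-1, Pow(-16, -1))), 42664), -1) = Pow(Add(Mul(-255, Mul(-1, Rational(-1, 16))), 42664), -1) = Pow(Add(Mul(-255, Rational(1, 16)), 42664), -1) = Pow(Add(Rational(-255, 16), 42664), -1) = Pow(Rational(682369, 16), -1) = Rational(16, 682369)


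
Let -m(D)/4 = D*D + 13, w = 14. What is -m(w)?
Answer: 836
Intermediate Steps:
m(D) = -52 - 4*D² (m(D) = -4*(D*D + 13) = -4*(D² + 13) = -4*(13 + D²) = -52 - 4*D²)
-m(w) = -(-52 - 4*14²) = -(-52 - 4*196) = -(-52 - 784) = -1*(-836) = 836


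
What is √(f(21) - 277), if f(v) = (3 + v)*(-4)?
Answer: I*√373 ≈ 19.313*I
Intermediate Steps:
f(v) = -12 - 4*v
√(f(21) - 277) = √((-12 - 4*21) - 277) = √((-12 - 84) - 277) = √(-96 - 277) = √(-373) = I*√373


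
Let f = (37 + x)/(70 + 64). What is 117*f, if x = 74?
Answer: 12987/134 ≈ 96.918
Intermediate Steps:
f = 111/134 (f = (37 + 74)/(70 + 64) = 111/134 ≈ 0.82836)
117*f = 117*(111/134) = 12987/134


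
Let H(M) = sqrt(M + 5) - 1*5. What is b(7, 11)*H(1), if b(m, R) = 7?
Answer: -35 + 7*sqrt(6) ≈ -17.854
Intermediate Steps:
H(M) = -5 + sqrt(5 + M) (H(M) = sqrt(5 + M) - 5 = -5 + sqrt(5 + M))
b(7, 11)*H(1) = 7*(-5 + sqrt(5 + 1)) = 7*(-5 + sqrt(6)) = -35 + 7*sqrt(6)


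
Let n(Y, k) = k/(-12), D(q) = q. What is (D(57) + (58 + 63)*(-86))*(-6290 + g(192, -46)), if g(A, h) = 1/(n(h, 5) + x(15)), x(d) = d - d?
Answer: 325600238/5 ≈ 6.5120e+7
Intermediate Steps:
n(Y, k) = -k/12 (n(Y, k) = k*(-1/12) = -k/12)
x(d) = 0
g(A, h) = -12/5 (g(A, h) = 1/(-1/12*5 + 0) = 1/(-5/12 + 0) = 1/(-5/12) = -12/5)
(D(57) + (58 + 63)*(-86))*(-6290 + g(192, -46)) = (57 + (58 + 63)*(-86))*(-6290 - 12/5) = (57 + 121*(-86))*(-31462/5) = (57 - 10406)*(-31462/5) = -10349*(-31462/5) = 325600238/5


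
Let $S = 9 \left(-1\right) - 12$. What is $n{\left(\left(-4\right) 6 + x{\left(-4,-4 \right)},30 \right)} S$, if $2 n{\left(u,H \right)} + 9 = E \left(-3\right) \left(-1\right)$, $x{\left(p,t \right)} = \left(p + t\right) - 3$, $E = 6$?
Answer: $- \frac{189}{2} \approx -94.5$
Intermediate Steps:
$x{\left(p,t \right)} = -3 + p + t$
$n{\left(u,H \right)} = \frac{9}{2}$ ($n{\left(u,H \right)} = - \frac{9}{2} + \frac{6 \left(-3\right) \left(-1\right)}{2} = - \frac{9}{2} + \frac{\left(-18\right) \left(-1\right)}{2} = - \frac{9}{2} + \frac{1}{2} \cdot 18 = - \frac{9}{2} + 9 = \frac{9}{2}$)
$S = -21$ ($S = -9 - 12 = -21$)
$n{\left(\left(-4\right) 6 + x{\left(-4,-4 \right)},30 \right)} S = \frac{9}{2} \left(-21\right) = - \frac{189}{2}$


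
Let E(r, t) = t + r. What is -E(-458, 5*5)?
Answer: 433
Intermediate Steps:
E(r, t) = r + t
-E(-458, 5*5) = -(-458 + 5*5) = -(-458 + 25) = -1*(-433) = 433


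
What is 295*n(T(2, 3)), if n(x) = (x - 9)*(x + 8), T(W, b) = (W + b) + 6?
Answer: 11210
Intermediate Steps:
T(W, b) = 6 + W + b
n(x) = (-9 + x)*(8 + x)
295*n(T(2, 3)) = 295*(-72 + (6 + 2 + 3)² - (6 + 2 + 3)) = 295*(-72 + 11² - 1*11) = 295*(-72 + 121 - 11) = 295*38 = 11210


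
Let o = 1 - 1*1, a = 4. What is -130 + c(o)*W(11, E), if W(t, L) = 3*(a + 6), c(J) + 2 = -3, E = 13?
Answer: -280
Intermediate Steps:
o = 0 (o = 1 - 1 = 0)
c(J) = -5 (c(J) = -2 - 3 = -5)
W(t, L) = 30 (W(t, L) = 3*(4 + 6) = 3*10 = 30)
-130 + c(o)*W(11, E) = -130 - 5*30 = -130 - 150 = -280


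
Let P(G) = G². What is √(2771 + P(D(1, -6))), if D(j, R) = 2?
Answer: 5*√111 ≈ 52.678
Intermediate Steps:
√(2771 + P(D(1, -6))) = √(2771 + 2²) = √(2771 + 4) = √2775 = 5*√111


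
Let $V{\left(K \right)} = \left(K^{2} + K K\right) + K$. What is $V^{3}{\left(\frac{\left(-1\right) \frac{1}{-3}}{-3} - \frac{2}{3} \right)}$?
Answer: $\frac{42875}{531441} \approx 0.080677$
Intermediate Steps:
$V{\left(K \right)} = K + 2 K^{2}$ ($V{\left(K \right)} = \left(K^{2} + K^{2}\right) + K = 2 K^{2} + K = K + 2 K^{2}$)
$V^{3}{\left(\frac{\left(-1\right) \frac{1}{-3}}{-3} - \frac{2}{3} \right)} = \left(\left(\frac{\left(-1\right) \frac{1}{-3}}{-3} - \frac{2}{3}\right) \left(1 + 2 \left(\frac{\left(-1\right) \frac{1}{-3}}{-3} - \frac{2}{3}\right)\right)\right)^{3} = \left(\left(\left(-1\right) \left(- \frac{1}{3}\right) \left(- \frac{1}{3}\right) - \frac{2}{3}\right) \left(1 + 2 \left(\left(-1\right) \left(- \frac{1}{3}\right) \left(- \frac{1}{3}\right) - \frac{2}{3}\right)\right)\right)^{3} = \left(\left(\frac{1}{3} \left(- \frac{1}{3}\right) - \frac{2}{3}\right) \left(1 + 2 \left(\frac{1}{3} \left(- \frac{1}{3}\right) - \frac{2}{3}\right)\right)\right)^{3} = \left(\left(- \frac{1}{9} - \frac{2}{3}\right) \left(1 + 2 \left(- \frac{1}{9} - \frac{2}{3}\right)\right)\right)^{3} = \left(- \frac{7 \left(1 + 2 \left(- \frac{7}{9}\right)\right)}{9}\right)^{3} = \left(- \frac{7 \left(1 - \frac{14}{9}\right)}{9}\right)^{3} = \left(\left(- \frac{7}{9}\right) \left(- \frac{5}{9}\right)\right)^{3} = \left(\frac{35}{81}\right)^{3} = \frac{42875}{531441}$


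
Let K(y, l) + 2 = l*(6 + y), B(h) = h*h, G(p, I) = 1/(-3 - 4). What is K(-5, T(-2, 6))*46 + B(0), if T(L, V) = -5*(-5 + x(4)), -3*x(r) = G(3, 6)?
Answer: 21988/21 ≈ 1047.0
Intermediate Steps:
G(p, I) = -1/7 (G(p, I) = 1/(-7) = -1/7)
x(r) = 1/21 (x(r) = -1/3*(-1/7) = 1/21)
B(h) = h**2
T(L, V) = 520/21 (T(L, V) = -5*(-5 + 1/21) = -5*(-104/21) = 520/21)
K(y, l) = -2 + l*(6 + y)
K(-5, T(-2, 6))*46 + B(0) = (-2 + 6*(520/21) + (520/21)*(-5))*46 + 0**2 = (-2 + 1040/7 - 2600/21)*46 + 0 = (478/21)*46 + 0 = 21988/21 + 0 = 21988/21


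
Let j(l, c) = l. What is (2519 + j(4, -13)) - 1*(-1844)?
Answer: 4367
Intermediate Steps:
(2519 + j(4, -13)) - 1*(-1844) = (2519 + 4) - 1*(-1844) = 2523 + 1844 = 4367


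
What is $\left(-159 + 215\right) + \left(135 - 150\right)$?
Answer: $41$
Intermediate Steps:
$\left(-159 + 215\right) + \left(135 - 150\right) = 56 - 15 = 41$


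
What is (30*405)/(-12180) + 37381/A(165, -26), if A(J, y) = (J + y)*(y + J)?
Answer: 7351681/7844326 ≈ 0.93720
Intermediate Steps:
A(J, y) = (J + y)² (A(J, y) = (J + y)*(J + y) = (J + y)²)
(30*405)/(-12180) + 37381/A(165, -26) = (30*405)/(-12180) + 37381/((165 - 26)²) = 12150*(-1/12180) + 37381/(139²) = -405/406 + 37381/19321 = 7351681/7844326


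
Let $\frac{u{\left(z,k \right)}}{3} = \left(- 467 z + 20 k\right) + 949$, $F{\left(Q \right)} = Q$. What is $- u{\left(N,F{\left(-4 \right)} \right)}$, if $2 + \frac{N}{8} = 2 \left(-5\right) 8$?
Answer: $-921663$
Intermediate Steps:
$N = -656$ ($N = -16 + 8 \cdot 2 \left(-5\right) 8 = -16 + 8 \left(\left(-10\right) 8\right) = -16 + 8 \left(-80\right) = -16 - 640 = -656$)
$u{\left(z,k \right)} = 2847 - 1401 z + 60 k$ ($u{\left(z,k \right)} = 3 \left(\left(- 467 z + 20 k\right) + 949\right) = 3 \left(949 - 467 z + 20 k\right) = 2847 - 1401 z + 60 k$)
$- u{\left(N,F{\left(-4 \right)} \right)} = - (2847 - -919056 + 60 \left(-4\right)) = - (2847 + 919056 - 240) = \left(-1\right) 921663 = -921663$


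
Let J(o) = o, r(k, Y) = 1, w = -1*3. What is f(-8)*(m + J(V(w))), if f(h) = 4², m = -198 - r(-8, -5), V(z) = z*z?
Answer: -3040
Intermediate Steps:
w = -3
V(z) = z²
m = -199 (m = -198 - 1*1 = -198 - 1 = -199)
f(h) = 16
f(-8)*(m + J(V(w))) = 16*(-199 + (-3)²) = 16*(-199 + 9) = 16*(-190) = -3040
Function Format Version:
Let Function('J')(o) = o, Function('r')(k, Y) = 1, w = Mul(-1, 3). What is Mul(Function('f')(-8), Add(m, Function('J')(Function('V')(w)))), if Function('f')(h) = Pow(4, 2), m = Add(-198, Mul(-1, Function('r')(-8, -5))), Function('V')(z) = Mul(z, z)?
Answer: -3040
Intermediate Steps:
w = -3
Function('V')(z) = Pow(z, 2)
m = -199 (m = Add(-198, Mul(-1, 1)) = Add(-198, -1) = -199)
Function('f')(h) = 16
Mul(Function('f')(-8), Add(m, Function('J')(Function('V')(w)))) = Mul(16, Add(-199, Pow(-3, 2))) = Mul(16, Add(-199, 9)) = Mul(16, -190) = -3040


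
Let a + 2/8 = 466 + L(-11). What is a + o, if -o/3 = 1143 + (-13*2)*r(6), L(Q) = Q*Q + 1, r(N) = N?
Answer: -9493/4 ≈ -2373.3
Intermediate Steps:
L(Q) = 1 + Q² (L(Q) = Q² + 1 = 1 + Q²)
a = 2351/4 (a = -¼ + (466 + (1 + (-11)²)) = -¼ + (466 + (1 + 121)) = -¼ + (466 + 122) = -¼ + 588 = 2351/4 ≈ 587.75)
o = -2961 (o = -3*(1143 - 13*2*6) = -3*(1143 - 26*6) = -3*(1143 - 156) = -3*987 = -2961)
a + o = 2351/4 - 2961 = -9493/4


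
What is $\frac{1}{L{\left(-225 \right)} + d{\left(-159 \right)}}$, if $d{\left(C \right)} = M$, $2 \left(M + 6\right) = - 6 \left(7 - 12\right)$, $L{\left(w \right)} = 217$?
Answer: $\frac{1}{226} \approx 0.0044248$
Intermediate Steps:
$M = 9$ ($M = -6 + \frac{\left(-6\right) \left(7 - 12\right)}{2} = -6 + \frac{\left(-6\right) \left(-5\right)}{2} = -6 + \frac{1}{2} \cdot 30 = -6 + 15 = 9$)
$d{\left(C \right)} = 9$
$\frac{1}{L{\left(-225 \right)} + d{\left(-159 \right)}} = \frac{1}{217 + 9} = \frac{1}{226}$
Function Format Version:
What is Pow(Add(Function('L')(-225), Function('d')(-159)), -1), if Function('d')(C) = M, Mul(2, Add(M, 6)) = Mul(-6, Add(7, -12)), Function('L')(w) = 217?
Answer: Rational(1, 226) ≈ 0.0044248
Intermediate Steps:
M = 9 (M = Add(-6, Mul(Rational(1, 2), Mul(-6, Add(7, -12)))) = Add(-6, Mul(Rational(1, 2), Mul(-6, -5))) = Add(-6, Mul(Rational(1, 2), 30)) = Add(-6, 15) = 9)
Function('d')(C) = 9
Pow(Add(Function('L')(-225), Function('d')(-159)), -1) = Pow(Add(217, 9), -1) = Pow(226, -1) = Rational(1, 226)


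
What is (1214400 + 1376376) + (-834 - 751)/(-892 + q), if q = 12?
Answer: 455976893/176 ≈ 2.5908e+6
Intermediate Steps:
(1214400 + 1376376) + (-834 - 751)/(-892 + q) = (1214400 + 1376376) + (-834 - 751)/(-892 + 12) = 2590776 - 1585/(-880) = 2590776 - 1585*(-1/880) = 2590776 + 317/176 = 455976893/176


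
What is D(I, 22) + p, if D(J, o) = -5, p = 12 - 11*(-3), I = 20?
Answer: 40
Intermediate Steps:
p = 45 (p = 12 + 33 = 45)
D(I, 22) + p = -5 + 45 = 40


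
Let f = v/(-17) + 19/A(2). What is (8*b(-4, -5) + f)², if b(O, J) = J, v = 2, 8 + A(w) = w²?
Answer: 9308601/4624 ≈ 2013.1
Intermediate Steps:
A(w) = -8 + w²
f = -331/68 (f = 2/(-17) + 19/(-8 + 2²) = 2*(-1/17) + 19/(-8 + 4) = -2/17 + 19/(-4) = -2/17 + 19*(-¼) = -2/17 - 19/4 = -331/68 ≈ -4.8676)
(8*b(-4, -5) + f)² = (8*(-5) - 331/68)² = (-40 - 331/68)² = (-3051/68)² = 9308601/4624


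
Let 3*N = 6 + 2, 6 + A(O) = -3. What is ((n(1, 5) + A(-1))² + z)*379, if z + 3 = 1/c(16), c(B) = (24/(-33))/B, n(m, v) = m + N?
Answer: 11749/9 ≈ 1305.4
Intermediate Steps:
A(O) = -9 (A(O) = -6 - 3 = -9)
N = 8/3 (N = (6 + 2)/3 = (⅓)*8 = 8/3 ≈ 2.6667)
n(m, v) = 8/3 + m (n(m, v) = m + 8/3 = 8/3 + m)
c(B) = -8/(11*B) (c(B) = (24*(-1/33))/B = -8/(11*B))
z = -25 (z = -3 + 1/(-8/11/16) = -3 + 1/(-8/11*1/16) = -3 + 1/(-1/22) = -3 - 22 = -25)
((n(1, 5) + A(-1))² + z)*379 = (((8/3 + 1) - 9)² - 25)*379 = ((11/3 - 9)² - 25)*379 = ((-16/3)² - 25)*379 = (256/9 - 25)*379 = (31/9)*379 = 11749/9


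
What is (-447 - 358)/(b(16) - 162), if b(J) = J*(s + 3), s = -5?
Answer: 805/194 ≈ 4.1495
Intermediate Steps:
b(J) = -2*J (b(J) = J*(-5 + 3) = J*(-2) = -2*J)
(-447 - 358)/(b(16) - 162) = (-447 - 358)/(-2*16 - 162) = -805/(-32 - 162) = -805/(-194) = -805*(-1/194) = 805/194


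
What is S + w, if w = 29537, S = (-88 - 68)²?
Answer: 53873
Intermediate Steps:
S = 24336 (S = (-156)² = 24336)
S + w = 24336 + 29537 = 53873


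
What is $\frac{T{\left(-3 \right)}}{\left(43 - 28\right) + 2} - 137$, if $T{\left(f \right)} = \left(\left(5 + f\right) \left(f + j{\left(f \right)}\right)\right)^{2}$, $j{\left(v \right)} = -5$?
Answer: $- \frac{2073}{17} \approx -121.94$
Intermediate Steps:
$T{\left(f \right)} = \left(-5 + f\right)^{2} \left(5 + f\right)^{2}$ ($T{\left(f \right)} = \left(\left(5 + f\right) \left(f - 5\right)\right)^{2} = \left(\left(5 + f\right) \left(-5 + f\right)\right)^{2} = \left(\left(-5 + f\right) \left(5 + f\right)\right)^{2} = \left(-5 + f\right)^{2} \left(5 + f\right)^{2}$)
$\frac{T{\left(-3 \right)}}{\left(43 - 28\right) + 2} - 137 = \frac{\left(-5 - 3\right)^{2} \left(5 - 3\right)^{2}}{\left(43 - 28\right) + 2} - 137 = \frac{\left(-8\right)^{2} \cdot 2^{2}}{\left(43 - 28\right) + 2} - 137 = \frac{64 \cdot 4}{15 + 2} - 137 = \frac{1}{17} \cdot 256 - 137 = \frac{256}{17} - 137 = - \frac{2073}{17}$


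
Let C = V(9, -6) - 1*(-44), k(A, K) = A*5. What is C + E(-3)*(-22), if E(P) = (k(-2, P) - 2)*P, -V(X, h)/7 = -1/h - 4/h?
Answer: -4523/6 ≈ -753.83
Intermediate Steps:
k(A, K) = 5*A
V(X, h) = 35/h (V(X, h) = -7*(-1/h - 4/h) = -(-35)/h = 35/h)
E(P) = -12*P (E(P) = (5*(-2) - 2)*P = (-10 - 2)*P = -12*P)
C = 229/6 (C = 35/(-6) - 1*(-44) = 35*(-⅙) + 44 = -35/6 + 44 = 229/6 ≈ 38.167)
C + E(-3)*(-22) = 229/6 - 12*(-3)*(-22) = 229/6 + 36*(-22) = 229/6 - 792 = -4523/6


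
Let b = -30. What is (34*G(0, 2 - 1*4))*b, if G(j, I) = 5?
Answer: -5100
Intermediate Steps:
(34*G(0, 2 - 1*4))*b = (34*5)*(-30) = 170*(-30) = -5100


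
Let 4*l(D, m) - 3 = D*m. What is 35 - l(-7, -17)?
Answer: 9/2 ≈ 4.5000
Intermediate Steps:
l(D, m) = 3/4 + D*m/4 (l(D, m) = 3/4 + (D*m)/4 = 3/4 + D*m/4)
35 - l(-7, -17) = 35 - (3/4 + (1/4)*(-7)*(-17)) = 35 - (3/4 + 119/4) = 35 - 1*61/2 = 35 - 61/2 = 9/2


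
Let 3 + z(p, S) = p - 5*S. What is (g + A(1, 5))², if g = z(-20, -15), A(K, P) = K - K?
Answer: 2704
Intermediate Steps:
A(K, P) = 0
z(p, S) = -3 + p - 5*S (z(p, S) = -3 + (p - 5*S) = -3 + p - 5*S)
g = 52 (g = -3 - 20 - 5*(-15) = -3 - 20 + 75 = 52)
(g + A(1, 5))² = (52 + 0)² = 52² = 2704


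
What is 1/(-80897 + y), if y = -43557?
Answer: -1/124454 ≈ -8.0351e-6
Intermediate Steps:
1/(-80897 + y) = 1/(-80897 - 43557) = 1/(-124454) = -1/124454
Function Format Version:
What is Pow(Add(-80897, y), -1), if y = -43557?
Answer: Rational(-1, 124454) ≈ -8.0351e-6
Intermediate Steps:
Pow(Add(-80897, y), -1) = Pow(Add(-80897, -43557), -1) = Pow(-124454, -1) = Rational(-1, 124454)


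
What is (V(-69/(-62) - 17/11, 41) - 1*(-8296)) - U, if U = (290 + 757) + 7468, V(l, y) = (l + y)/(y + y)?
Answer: -12219689/55924 ≈ -218.51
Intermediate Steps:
V(l, y) = (l + y)/(2*y) (V(l, y) = (l + y)/((2*y)) = (l + y)*(1/(2*y)) = (l + y)/(2*y))
U = 8515 (U = 1047 + 7468 = 8515)
(V(-69/(-62) - 17/11, 41) - 1*(-8296)) - U = ((½)*((-69/(-62) - 17/11) + 41)/41 - 1*(-8296)) - 1*8515 = ((½)*(1/41)*((-69*(-1/62) - 17*1/11) + 41) + 8296) - 8515 = ((½)*(1/41)*((69/62 - 17/11) + 41) + 8296) - 8515 = ((½)*(1/41)*(-295/682 + 41) + 8296) - 8515 = ((½)*(1/41)*(27667/682) + 8296) - 8515 = (27667/55924 + 8296) - 8515 = 463973171/55924 - 8515 = -12219689/55924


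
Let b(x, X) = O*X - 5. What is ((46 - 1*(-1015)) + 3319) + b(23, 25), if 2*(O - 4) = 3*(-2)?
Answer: 4400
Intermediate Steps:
O = 1 (O = 4 + (3*(-2))/2 = 4 + (½)*(-6) = 4 - 3 = 1)
b(x, X) = -5 + X (b(x, X) = 1*X - 5 = X - 5 = -5 + X)
((46 - 1*(-1015)) + 3319) + b(23, 25) = ((46 - 1*(-1015)) + 3319) + (-5 + 25) = ((46 + 1015) + 3319) + 20 = (1061 + 3319) + 20 = 4380 + 20 = 4400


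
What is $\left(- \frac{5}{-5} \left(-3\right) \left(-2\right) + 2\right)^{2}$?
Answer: $64$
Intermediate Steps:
$\left(- \frac{5}{-5} \left(-3\right) \left(-2\right) + 2\right)^{2} = \left(\left(-5\right) \left(- \frac{1}{5}\right) \left(-3\right) \left(-2\right) + 2\right)^{2} = \left(1 \left(-3\right) \left(-2\right) + 2\right)^{2} = \left(\left(-3\right) \left(-2\right) + 2\right)^{2} = \left(6 + 2\right)^{2} = 8^{2} = 64$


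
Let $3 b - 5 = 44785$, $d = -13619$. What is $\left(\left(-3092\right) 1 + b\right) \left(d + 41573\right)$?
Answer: $330919452$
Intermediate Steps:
$b = 14930$ ($b = \frac{5}{3} + \frac{1}{3} \cdot 44785 = \frac{5}{3} + \frac{44785}{3} = 14930$)
$\left(\left(-3092\right) 1 + b\right) \left(d + 41573\right) = \left(\left(-3092\right) 1 + 14930\right) \left(-13619 + 41573\right) = \left(-3092 + 14930\right) 27954 = 11838 \cdot 27954 = 330919452$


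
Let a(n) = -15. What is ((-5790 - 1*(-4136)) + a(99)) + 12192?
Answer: 10523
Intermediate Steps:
((-5790 - 1*(-4136)) + a(99)) + 12192 = ((-5790 - 1*(-4136)) - 15) + 12192 = ((-5790 + 4136) - 15) + 12192 = (-1654 - 15) + 12192 = -1669 + 12192 = 10523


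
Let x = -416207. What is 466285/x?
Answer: -466285/416207 ≈ -1.1203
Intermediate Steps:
466285/x = 466285/(-416207) = 466285*(-1/416207) = -466285/416207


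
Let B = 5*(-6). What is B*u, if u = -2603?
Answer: 78090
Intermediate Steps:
B = -30
B*u = -30*(-2603) = 78090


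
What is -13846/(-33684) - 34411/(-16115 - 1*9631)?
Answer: 9021305/5162073 ≈ 1.7476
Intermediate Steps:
-13846/(-33684) - 34411/(-16115 - 1*9631) = -13846*(-1/33684) - 34411/(-16115 - 9631) = 989/2406 - 34411/(-25746) = 989/2406 - 34411*(-1/25746) = 989/2406 + 34411/25746 = 9021305/5162073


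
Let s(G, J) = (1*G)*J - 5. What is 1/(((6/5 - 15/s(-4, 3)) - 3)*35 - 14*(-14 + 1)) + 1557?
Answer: 3967253/2548 ≈ 1557.0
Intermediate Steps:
s(G, J) = -5 + G*J (s(G, J) = G*J - 5 = -5 + G*J)
1/(((6/5 - 15/s(-4, 3)) - 3)*35 - 14*(-14 + 1)) + 1557 = 1/(((6/5 - 15/(-5 - 4*3)) - 3)*35 - 14*(-14 + 1)) + 1557 = 1/(((6*(⅕) - 15/(-5 - 12)) - 3)*35 - 14*(-13)) + 1557 = 1/(((6/5 - 15/(-17)) - 3)*35 + 182) + 1557 = 1/(((6/5 - 15*(-1/17)) - 3)*35 + 182) + 1557 = 1/(((6/5 + 15/17) - 3)*35 + 182) + 1557 = 1/((177/85 - 3)*35 + 182) + 1557 = 1/(-78/85*35 + 182) + 1557 = 1/(-546/17 + 182) + 1557 = 1/(2548/17) + 1557 = 17/2548 + 1557 = 3967253/2548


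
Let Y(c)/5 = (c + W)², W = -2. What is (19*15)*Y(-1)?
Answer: 12825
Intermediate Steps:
Y(c) = 5*(-2 + c)² (Y(c) = 5*(c - 2)² = 5*(-2 + c)²)
(19*15)*Y(-1) = (19*15)*(5*(-2 - 1)²) = 285*(5*(-3)²) = 285*(5*9) = 285*45 = 12825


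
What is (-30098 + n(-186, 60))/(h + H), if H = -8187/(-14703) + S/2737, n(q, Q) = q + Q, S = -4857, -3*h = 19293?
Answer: 405425854288/86282006831 ≈ 4.6988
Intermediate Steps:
h = -6431 (h = -⅓*19293 = -6431)
n(q, Q) = Q + q
H = -16334884/13414037 (H = -8187/(-14703) - 4857/2737 = -8187*(-1/14703) - 4857*1/2737 = 2729/4901 - 4857/2737 = -16334884/13414037 ≈ -1.2177)
(-30098 + n(-186, 60))/(h + H) = (-30098 + (60 - 186))/(-6431 - 16334884/13414037) = (-30098 - 126)/(-86282006831/13414037) = -30224*(-13414037/86282006831) = 405425854288/86282006831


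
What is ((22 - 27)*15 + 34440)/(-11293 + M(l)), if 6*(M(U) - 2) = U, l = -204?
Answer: -2291/755 ≈ -3.0344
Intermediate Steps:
M(U) = 2 + U/6
((22 - 27)*15 + 34440)/(-11293 + M(l)) = ((22 - 27)*15 + 34440)/(-11293 + (2 + (1/6)*(-204))) = (-5*15 + 34440)/(-11293 + (2 - 34)) = (-75 + 34440)/(-11293 - 32) = 34365/(-11325) = 34365*(-1/11325) = -2291/755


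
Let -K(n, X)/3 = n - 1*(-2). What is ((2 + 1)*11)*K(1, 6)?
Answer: -297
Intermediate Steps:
K(n, X) = -6 - 3*n (K(n, X) = -3*(n - 1*(-2)) = -3*(n + 2) = -3*(2 + n) = -6 - 3*n)
((2 + 1)*11)*K(1, 6) = ((2 + 1)*11)*(-6 - 3*1) = (3*11)*(-6 - 3) = 33*(-9) = -297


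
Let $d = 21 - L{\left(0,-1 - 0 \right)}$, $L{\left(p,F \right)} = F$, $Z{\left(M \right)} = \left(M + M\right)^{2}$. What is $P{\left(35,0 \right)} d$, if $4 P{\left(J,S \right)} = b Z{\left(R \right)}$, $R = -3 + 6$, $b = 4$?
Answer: $792$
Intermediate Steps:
$R = 3$
$Z{\left(M \right)} = 4 M^{2}$ ($Z{\left(M \right)} = \left(2 M\right)^{2} = 4 M^{2}$)
$P{\left(J,S \right)} = 36$ ($P{\left(J,S \right)} = \frac{4 \cdot 4 \cdot 3^{2}}{4} = \frac{4 \cdot 4 \cdot 9}{4} = \frac{4 \cdot 36}{4} = \frac{1}{4} \cdot 144 = 36$)
$d = 22$ ($d = 21 - \left(-1 - 0\right) = 21 - \left(-1 + 0\right) = 21 - -1 = 21 + 1 = 22$)
$P{\left(35,0 \right)} d = 36 \cdot 22 = 792$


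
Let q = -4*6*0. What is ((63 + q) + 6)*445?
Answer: 30705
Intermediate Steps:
q = 0 (q = -24*0 = 0)
((63 + q) + 6)*445 = ((63 + 0) + 6)*445 = (63 + 6)*445 = 69*445 = 30705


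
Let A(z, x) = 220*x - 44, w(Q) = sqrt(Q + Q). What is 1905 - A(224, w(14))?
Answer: 1949 - 440*sqrt(7) ≈ 784.87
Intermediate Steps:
w(Q) = sqrt(2)*sqrt(Q) (w(Q) = sqrt(2*Q) = sqrt(2)*sqrt(Q))
A(z, x) = -44 + 220*x
1905 - A(224, w(14)) = 1905 - (-44 + 220*(sqrt(2)*sqrt(14))) = 1905 - (-44 + 220*(2*sqrt(7))) = 1905 - (-44 + 440*sqrt(7)) = 1905 + (44 - 440*sqrt(7)) = 1949 - 440*sqrt(7)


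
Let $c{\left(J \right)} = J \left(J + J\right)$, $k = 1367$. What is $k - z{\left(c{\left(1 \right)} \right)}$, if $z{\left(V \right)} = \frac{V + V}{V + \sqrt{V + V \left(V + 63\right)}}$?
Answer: $\frac{21873}{16} - \frac{\sqrt{33}}{16} \approx 1366.7$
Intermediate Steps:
$c{\left(J \right)} = 2 J^{2}$ ($c{\left(J \right)} = J 2 J = 2 J^{2}$)
$z{\left(V \right)} = \frac{2 V}{V + \sqrt{V + V \left(63 + V\right)}}$
$k - z{\left(c{\left(1 \right)} \right)} = 1367 - \frac{2 \cdot 2 \cdot 1^{2}}{2 \cdot 1^{2} + \sqrt{2 \cdot 1^{2} \left(64 + 2 \cdot 1^{2}\right)}} = 1367 - \frac{2 \cdot 2 \cdot 1}{2 \cdot 1 + \sqrt{2 \cdot 1 \left(64 + 2 \cdot 1\right)}} = 1367 - 2 \cdot 2 \frac{1}{2 + \sqrt{2 \left(64 + 2\right)}} = 1367 - 2 \cdot 2 \frac{1}{2 + \sqrt{2 \cdot 66}} = 1367 - 2 \cdot 2 \frac{1}{2 + \sqrt{132}} = 1367 - 2 \cdot 2 \frac{1}{2 + 2 \sqrt{33}} = 1367 - \frac{4}{2 + 2 \sqrt{33}}$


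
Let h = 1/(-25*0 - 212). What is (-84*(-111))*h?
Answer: -2331/53 ≈ -43.981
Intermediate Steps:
h = -1/212 (h = 1/(0 - 212) = 1/(-212) = -1/212 ≈ -0.0047170)
(-84*(-111))*h = -84*(-111)*(-1/212) = 9324*(-1/212) = -2331/53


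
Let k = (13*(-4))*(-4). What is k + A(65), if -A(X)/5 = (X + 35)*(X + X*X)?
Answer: -2144792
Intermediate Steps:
A(X) = -5*(35 + X)*(X + X²) (A(X) = -5*(X + 35)*(X + X*X) = -5*(35 + X)*(X + X²))
k = 208 (k = -52*(-4) = 208)
k + A(65) = 208 - 5*65*(35 + 65² + 36*65) = 208 - 5*65*(35 + 4225 + 2340) = 208 - 5*65*6600 = 208 - 2145000 = -2144792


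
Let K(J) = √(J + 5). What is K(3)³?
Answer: 16*√2 ≈ 22.627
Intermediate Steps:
K(J) = √(5 + J)
K(3)³ = (√(5 + 3))³ = (√8)³ = (2*√2)³ = 16*√2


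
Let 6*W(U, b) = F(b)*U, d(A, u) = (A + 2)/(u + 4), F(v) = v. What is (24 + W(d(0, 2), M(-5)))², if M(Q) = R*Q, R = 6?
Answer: 4489/9 ≈ 498.78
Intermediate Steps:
M(Q) = 6*Q
d(A, u) = (2 + A)/(4 + u)
W(U, b) = U*b/6 (W(U, b) = (b*U)/6 = (U*b)/6 = U*b/6)
(24 + W(d(0, 2), M(-5)))² = (24 + ((2 + 0)/(4 + 2))*(6*(-5))/6)² = (24 + (⅙)*(2/6)*(-30))² = (24 + (⅙)*((⅙)*2)*(-30))² = (24 + (⅙)*(⅓)*(-30))² = (24 - 5/3)² = (67/3)² = 4489/9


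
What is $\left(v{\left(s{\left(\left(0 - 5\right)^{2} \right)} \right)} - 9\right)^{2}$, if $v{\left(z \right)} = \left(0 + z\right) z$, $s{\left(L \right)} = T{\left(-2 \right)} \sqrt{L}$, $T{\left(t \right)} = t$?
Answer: $8281$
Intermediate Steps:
$s{\left(L \right)} = - 2 \sqrt{L}$
$v{\left(z \right)} = z^{2}$ ($v{\left(z \right)} = z z = z^{2}$)
$\left(v{\left(s{\left(\left(0 - 5\right)^{2} \right)} \right)} - 9\right)^{2} = \left(\left(- 2 \sqrt{\left(0 - 5\right)^{2}}\right)^{2} - 9\right)^{2} = \left(\left(- 2 \sqrt{\left(-5\right)^{2}}\right)^{2} - 9\right)^{2} = \left(\left(- 2 \sqrt{25}\right)^{2} - 9\right)^{2} = \left(\left(\left(-2\right) 5\right)^{2} - 9\right)^{2} = \left(\left(-10\right)^{2} - 9\right)^{2} = \left(100 - 9\right)^{2} = 91^{2} = 8281$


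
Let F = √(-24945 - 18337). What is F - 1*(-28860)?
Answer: 28860 + I*√43282 ≈ 28860.0 + 208.04*I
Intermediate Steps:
F = I*√43282 (F = √(-43282) = I*√43282 ≈ 208.04*I)
F - 1*(-28860) = I*√43282 - 1*(-28860) = I*√43282 + 28860 = 28860 + I*√43282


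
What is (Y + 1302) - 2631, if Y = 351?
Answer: -978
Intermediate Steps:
(Y + 1302) - 2631 = (351 + 1302) - 2631 = 1653 - 2631 = -978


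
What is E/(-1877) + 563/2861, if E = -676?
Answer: 2990787/5370097 ≈ 0.55693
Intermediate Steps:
E/(-1877) + 563/2861 = -676/(-1877) + 563/2861 = -676*(-1/1877) + 563*(1/2861) = 676/1877 + 563/2861 = 2990787/5370097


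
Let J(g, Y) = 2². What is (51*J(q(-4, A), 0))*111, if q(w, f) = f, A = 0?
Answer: 22644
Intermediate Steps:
J(g, Y) = 4
(51*J(q(-4, A), 0))*111 = (51*4)*111 = 204*111 = 22644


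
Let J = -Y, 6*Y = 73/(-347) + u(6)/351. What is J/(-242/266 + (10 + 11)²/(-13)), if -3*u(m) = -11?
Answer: -2428979/2539158273 ≈ -0.00095661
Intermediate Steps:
u(m) = 11/3 (u(m) = -⅓*(-11) = 11/3)
Y = -36526/1096173 (Y = (73/(-347) + (11/3)/351)/6 = (73*(-1/347) + (11/3)*(1/351))/6 = (-73/347 + 11/1053)/6 = (⅙)*(-73052/365391) = -36526/1096173 ≈ -0.033321)
J = 36526/1096173 (J = -1*(-36526/1096173) = 36526/1096173 ≈ 0.033321)
J/(-242/266 + (10 + 11)²/(-13)) = 36526/(1096173*(-242/266 + (10 + 11)²/(-13))) = 36526/(1096173*(-242*1/266 + 21²*(-1/13))) = 36526/(1096173*(-121/133 + 441*(-1/13))) = 36526/(1096173*(-121/133 - 441/13)) = 36526/(1096173*(-60226/1729)) = (36526/1096173)*(-1729/60226) = -2428979/2539158273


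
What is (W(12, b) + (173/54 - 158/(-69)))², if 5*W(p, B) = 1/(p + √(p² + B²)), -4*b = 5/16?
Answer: 7350174475996537/24102562500 - 65490972992*√2041/9703125 ≈ 30.271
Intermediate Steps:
b = -5/64 (b = -5/(4*16) = -¼*5/16 = -5/64 ≈ -0.078125)
W(p, B) = 1/(5*(p + √(B² + p²))) (W(p, B) = 1/(5*(p + √(p² + B²))) = 1/(5*(p + √(B² + p²))))
(W(12, b) + (173/54 - 158/(-69)))² = (1/(5*(12 + √((-5/64)² + 12²))) + (173/54 - 158/(-69)))² = (1/(5*(12 + √(25/4096 + 144))) + (173*(1/54) - 158*(-1/69)))² = (1/(5*(12 + √(589849/4096))) + (173/54 + 158/69))² = (1/(5*(12 + 17*√2041/64)) + 6823/1242)² = (6823/1242 + 1/(5*(12 + 17*√2041/64)))²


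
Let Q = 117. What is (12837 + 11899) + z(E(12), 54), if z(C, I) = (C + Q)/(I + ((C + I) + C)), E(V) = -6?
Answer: 791589/32 ≈ 24737.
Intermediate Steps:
z(C, I) = (117 + C)/(2*C + 2*I) (z(C, I) = (C + 117)/(I + ((C + I) + C)) = (117 + C)/(I + (I + 2*C)) = (117 + C)/(2*C + 2*I))
(12837 + 11899) + z(E(12), 54) = (12837 + 11899) + (117 - 6)/(2*(-6 + 54)) = 24736 + (½)*111/48 = 24736 + (½)*(1/48)*111 = 24736 + 37/32 = 791589/32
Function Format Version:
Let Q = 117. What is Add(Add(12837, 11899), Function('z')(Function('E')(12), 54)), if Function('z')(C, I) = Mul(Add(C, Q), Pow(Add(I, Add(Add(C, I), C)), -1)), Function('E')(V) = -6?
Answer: Rational(791589, 32) ≈ 24737.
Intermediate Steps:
Function('z')(C, I) = Mul(Pow(Add(Mul(2, C), Mul(2, I)), -1), Add(117, C)) (Function('z')(C, I) = Mul(Add(C, 117), Pow(Add(I, Add(Add(C, I), C)), -1)) = Mul(Add(117, C), Pow(Add(I, Add(I, Mul(2, C))), -1)) = Mul(Add(117, C), Pow(Add(Mul(2, C), Mul(2, I)), -1)) = Mul(Pow(Add(Mul(2, C), Mul(2, I)), -1), Add(117, C)))
Add(Add(12837, 11899), Function('z')(Function('E')(12), 54)) = Add(Add(12837, 11899), Mul(Rational(1, 2), Pow(Add(-6, 54), -1), Add(117, -6))) = Add(24736, Mul(Rational(1, 2), Pow(48, -1), 111)) = Add(24736, Mul(Rational(1, 2), Rational(1, 48), 111)) = Add(24736, Rational(37, 32)) = Rational(791589, 32)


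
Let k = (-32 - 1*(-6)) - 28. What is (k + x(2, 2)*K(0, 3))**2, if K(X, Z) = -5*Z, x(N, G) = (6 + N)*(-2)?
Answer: 34596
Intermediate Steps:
x(N, G) = -12 - 2*N
k = -54 (k = (-32 + 6) - 28 = -26 - 28 = -54)
(k + x(2, 2)*K(0, 3))**2 = (-54 + (-12 - 2*2)*(-5*3))**2 = (-54 + (-12 - 4)*(-15))**2 = (-54 - 16*(-15))**2 = (-54 + 240)**2 = 186**2 = 34596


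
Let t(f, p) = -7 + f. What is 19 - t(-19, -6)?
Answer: 45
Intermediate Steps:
19 - t(-19, -6) = 19 - (-7 - 19) = 19 - 1*(-26) = 19 + 26 = 45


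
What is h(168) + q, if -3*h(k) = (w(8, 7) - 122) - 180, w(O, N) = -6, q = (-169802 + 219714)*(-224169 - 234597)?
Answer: -68693785468/3 ≈ -2.2898e+10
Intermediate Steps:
q = -22897928592 (q = 49912*(-458766) = -22897928592)
h(k) = 308/3 (h(k) = -((-6 - 122) - 180)/3 = -(-128 - 180)/3 = -⅓*(-308) = 308/3)
h(168) + q = 308/3 - 22897928592 = -68693785468/3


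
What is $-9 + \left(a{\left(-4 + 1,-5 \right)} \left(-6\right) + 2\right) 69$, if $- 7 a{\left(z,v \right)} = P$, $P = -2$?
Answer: $\frac{75}{7} \approx 10.714$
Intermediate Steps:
$a{\left(z,v \right)} = \frac{2}{7}$ ($a{\left(z,v \right)} = \left(- \frac{1}{7}\right) \left(-2\right) = \frac{2}{7}$)
$-9 + \left(a{\left(-4 + 1,-5 \right)} \left(-6\right) + 2\right) 69 = -9 + \left(\frac{2}{7} \left(-6\right) + 2\right) 69 = -9 + \left(- \frac{12}{7} + 2\right) 69 = -9 + \frac{2}{7} \cdot 69 = -9 + \frac{138}{7} = \frac{75}{7}$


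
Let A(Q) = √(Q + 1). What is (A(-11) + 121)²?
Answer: (121 + I*√10)² ≈ 14631.0 + 765.27*I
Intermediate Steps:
A(Q) = √(1 + Q)
(A(-11) + 121)² = (√(1 - 11) + 121)² = (√(-10) + 121)² = (I*√10 + 121)² = (121 + I*√10)²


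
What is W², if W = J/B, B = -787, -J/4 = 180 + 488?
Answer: 7139584/619369 ≈ 11.527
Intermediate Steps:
J = -2672 (J = -4*(180 + 488) = -4*668 = -2672)
W = 2672/787 (W = -2672/(-787) = -2672*(-1/787) = 2672/787 ≈ 3.3952)
W² = (2672/787)² = 7139584/619369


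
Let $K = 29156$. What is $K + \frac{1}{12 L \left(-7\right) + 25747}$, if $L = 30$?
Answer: $\frac{677206413}{23227} \approx 29156.0$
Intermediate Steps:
$K + \frac{1}{12 L \left(-7\right) + 25747} = 29156 + \frac{1}{12 \cdot 30 \left(-7\right) + 25747} = 29156 + \frac{1}{360 \left(-7\right) + 25747} = 29156 + \frac{1}{-2520 + 25747} = 29156 + \frac{1}{23227} = \frac{677206413}{23227}$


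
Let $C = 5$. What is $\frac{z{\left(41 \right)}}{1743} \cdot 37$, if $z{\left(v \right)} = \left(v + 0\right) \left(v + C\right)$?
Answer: $\frac{69782}{1743} \approx 40.036$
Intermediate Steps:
$z{\left(v \right)} = v \left(5 + v\right)$ ($z{\left(v \right)} = \left(v + 0\right) \left(v + 5\right) = v \left(5 + v\right)$)
$\frac{z{\left(41 \right)}}{1743} \cdot 37 = \frac{41 \left(5 + 41\right)}{1743} \cdot 37 = 41 \cdot 46 \cdot \frac{1}{1743} \cdot 37 = 1886 \cdot \frac{1}{1743} \cdot 37 = \frac{1886}{1743} \cdot 37 = \frac{69782}{1743}$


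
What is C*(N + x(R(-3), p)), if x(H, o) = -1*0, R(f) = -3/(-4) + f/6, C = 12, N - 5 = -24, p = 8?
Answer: -228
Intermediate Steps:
N = -19 (N = 5 - 24 = -19)
R(f) = ¾ + f/6 (R(f) = -3*(-¼) + f*(⅙) = ¾ + f/6)
x(H, o) = 0
C*(N + x(R(-3), p)) = 12*(-19 + 0) = 12*(-19) = -228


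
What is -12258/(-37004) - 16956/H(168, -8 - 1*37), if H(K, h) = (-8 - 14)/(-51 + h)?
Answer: -124450317/1682 ≈ -73990.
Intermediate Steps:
H(K, h) = -22/(-51 + h)
-12258/(-37004) - 16956/H(168, -8 - 1*37) = -12258/(-37004) - 16956/((-22/(-51 + (-8 - 1*37)))) = -12258*(-1/37004) - 16956/((-22/(-51 + (-8 - 37)))) = 6129/18502 - 16956/((-22/(-51 - 45))) = 6129/18502 - 16956/((-22/(-96))) = 6129/18502 - 16956/((-22*(-1/96))) = 6129/18502 - 16956/11/48 = 6129/18502 - 16956*48/11 = 6129/18502 - 813888/11 = -124450317/1682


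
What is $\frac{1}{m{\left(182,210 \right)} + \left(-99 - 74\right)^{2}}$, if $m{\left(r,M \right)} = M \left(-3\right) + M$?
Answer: $\frac{1}{29509} \approx 3.3888 \cdot 10^{-5}$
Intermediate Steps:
$m{\left(r,M \right)} = - 2 M$ ($m{\left(r,M \right)} = - 3 M + M = - 2 M$)
$\frac{1}{m{\left(182,210 \right)} + \left(-99 - 74\right)^{2}} = \frac{1}{\left(-2\right) 210 + \left(-99 - 74\right)^{2}} = \frac{1}{-420 + \left(-173\right)^{2}} = \frac{1}{-420 + 29929} = \frac{1}{29509}$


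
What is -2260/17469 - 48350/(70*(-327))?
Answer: 26429825/13328847 ≈ 1.9829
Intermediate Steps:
-2260/17469 - 48350/(70*(-327)) = -2260*1/17469 - 48350/(-22890) = -2260/17469 - 48350*(-1/22890) = -2260/17469 + 4835/2289 = 26429825/13328847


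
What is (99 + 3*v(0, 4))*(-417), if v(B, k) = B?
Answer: -41283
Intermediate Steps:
(99 + 3*v(0, 4))*(-417) = (99 + 3*0)*(-417) = (99 + 0)*(-417) = 99*(-417) = -41283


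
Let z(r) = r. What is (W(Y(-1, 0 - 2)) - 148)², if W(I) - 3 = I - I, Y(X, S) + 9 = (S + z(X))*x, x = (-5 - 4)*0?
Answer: 21025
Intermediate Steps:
x = 0 (x = -9*0 = 0)
Y(X, S) = -9 (Y(X, S) = -9 + (S + X)*0 = -9 + 0 = -9)
W(I) = 3 (W(I) = 3 + (I - I) = 3 + 0 = 3)
(W(Y(-1, 0 - 2)) - 148)² = (3 - 148)² = (-145)² = 21025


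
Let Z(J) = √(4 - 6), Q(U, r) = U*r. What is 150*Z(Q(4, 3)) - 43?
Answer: -43 + 150*I*√2 ≈ -43.0 + 212.13*I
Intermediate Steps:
Z(J) = I*√2 (Z(J) = √(-2) = I*√2)
150*Z(Q(4, 3)) - 43 = 150*(I*√2) - 43 = 150*I*√2 - 43 = -43 + 150*I*√2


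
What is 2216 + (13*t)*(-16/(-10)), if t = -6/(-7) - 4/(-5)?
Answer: 393832/175 ≈ 2250.5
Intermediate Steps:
t = 58/35 (t = -6*(-⅐) - 4*(-⅕) = 6/7 + ⅘ = 58/35 ≈ 1.6571)
2216 + (13*t)*(-16/(-10)) = 2216 + (13*(58/35))*(-16/(-10)) = 2216 + 754*(-16*(-⅒))/35 = 2216 + (754/35)*(8/5) = 2216 + 6032/175 = 393832/175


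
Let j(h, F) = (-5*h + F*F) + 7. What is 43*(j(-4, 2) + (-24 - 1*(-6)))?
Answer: 559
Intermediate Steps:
j(h, F) = 7 + F**2 - 5*h (j(h, F) = (-5*h + F**2) + 7 = (F**2 - 5*h) + 7 = 7 + F**2 - 5*h)
43*(j(-4, 2) + (-24 - 1*(-6))) = 43*((7 + 2**2 - 5*(-4)) + (-24 - 1*(-6))) = 43*((7 + 4 + 20) + (-24 + 6)) = 43*(31 - 18) = 43*13 = 559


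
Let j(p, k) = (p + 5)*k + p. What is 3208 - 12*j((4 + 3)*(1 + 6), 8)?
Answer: -2564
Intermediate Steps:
j(p, k) = p + k*(5 + p) (j(p, k) = (5 + p)*k + p = k*(5 + p) + p = p + k*(5 + p))
3208 - 12*j((4 + 3)*(1 + 6), 8) = 3208 - 12*((4 + 3)*(1 + 6) + 5*8 + 8*((4 + 3)*(1 + 6))) = 3208 - 12*(7*7 + 40 + 8*(7*7)) = 3208 - 12*(49 + 40 + 8*49) = 3208 - 12*(49 + 40 + 392) = 3208 - 12*481 = 3208 - 5772 = -2564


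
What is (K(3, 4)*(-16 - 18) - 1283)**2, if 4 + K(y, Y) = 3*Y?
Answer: 2418025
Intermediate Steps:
K(y, Y) = -4 + 3*Y
(K(3, 4)*(-16 - 18) - 1283)**2 = ((-4 + 3*4)*(-16 - 18) - 1283)**2 = ((-4 + 12)*(-34) - 1283)**2 = (8*(-34) - 1283)**2 = (-272 - 1283)**2 = (-1555)**2 = 2418025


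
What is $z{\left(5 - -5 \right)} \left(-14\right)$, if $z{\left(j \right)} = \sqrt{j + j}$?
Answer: $- 28 \sqrt{5} \approx -62.61$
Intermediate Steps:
$z{\left(j \right)} = \sqrt{2} \sqrt{j}$ ($z{\left(j \right)} = \sqrt{2 j} = \sqrt{2} \sqrt{j}$)
$z{\left(5 - -5 \right)} \left(-14\right) = \sqrt{2} \sqrt{5 - -5} \left(-14\right) = \sqrt{2} \sqrt{5 + 5} \left(-14\right) = \sqrt{2} \sqrt{10} \left(-14\right) = 2 \sqrt{5} \left(-14\right) = - 28 \sqrt{5}$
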